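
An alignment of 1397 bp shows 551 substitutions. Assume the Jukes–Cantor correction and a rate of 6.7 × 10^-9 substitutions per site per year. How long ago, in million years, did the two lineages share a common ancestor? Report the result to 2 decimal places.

41.77

p = 551/1397 ≈ 0.394417.
d = −(3/4) ln(1 − 4p/3) = −0.75 ln(1 − 0.525889) = −0.75 ln(0.474111)
  = −0.75 × (-0.746314) = 0.559736 substitutions/site.
Under a molecular clock d = 2μt, so t = d/(2μ) = 0.559736 / (2 × 6.7 × 10^-9) = 41.77 million years.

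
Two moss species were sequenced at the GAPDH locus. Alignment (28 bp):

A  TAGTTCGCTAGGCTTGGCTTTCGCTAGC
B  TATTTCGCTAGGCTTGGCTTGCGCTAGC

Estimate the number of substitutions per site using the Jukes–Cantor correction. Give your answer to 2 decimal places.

The sequences differ at 2 of 28 sites (3, 21), so p = 2/28 ≈ 0.071429.
d = −(3/4) ln(1 − 4p/3) = −0.75 ln(1 − 0.095239) = −0.75 ln(0.904761)
  = −0.75 × (-0.100084) = 0.075063 substitutions/site.

0.08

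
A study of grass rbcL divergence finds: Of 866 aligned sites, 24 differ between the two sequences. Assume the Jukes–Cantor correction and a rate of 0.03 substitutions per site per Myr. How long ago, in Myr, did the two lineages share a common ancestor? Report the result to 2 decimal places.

0.47

p = 24/866 ≈ 0.027714.
d = −(3/4) ln(1 − 4p/3) = −0.75 ln(1 − 0.036952) = −0.75 ln(0.963048)
  = −0.75 × (-0.037652) = 0.028239 substitutions/site.
Under a molecular clock d = 2μt, so t = d/(2μ) = 0.028239 / (2 × 0.03) = 0.47 Myr.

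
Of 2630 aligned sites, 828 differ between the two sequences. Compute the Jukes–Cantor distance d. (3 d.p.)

p = 828/2630 ≈ 0.314829.
d = −(3/4) ln(1 − 4p/3) = −0.75 ln(1 − 0.419772) = −0.75 ln(0.580228)
  = −0.75 × (-0.544334) = 0.408251 substitutions/site.

0.408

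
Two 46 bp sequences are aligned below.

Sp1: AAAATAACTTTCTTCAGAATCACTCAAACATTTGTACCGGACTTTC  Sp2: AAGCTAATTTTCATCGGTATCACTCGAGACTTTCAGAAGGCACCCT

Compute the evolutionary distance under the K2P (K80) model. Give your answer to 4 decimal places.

0.7229

Of 46 sites, 10 differences are transitions and 11 are transversions, so P = 10/46 ≈ 0.217391 and Q = 11/46 ≈ 0.23913.
Under the Kimura two-parameter model, d = −½ ln(1 − 2P − Q) − ¼ ln(1 − 2Q).
1 − 2P − Q = 0.326088, giving −½ ln(0.326088) = 0.560294.
1 − 2Q = 0.52174, giving −¼ ln(0.52174) = 0.162646.
d = 0.560294 + 0.162646 = 0.722940.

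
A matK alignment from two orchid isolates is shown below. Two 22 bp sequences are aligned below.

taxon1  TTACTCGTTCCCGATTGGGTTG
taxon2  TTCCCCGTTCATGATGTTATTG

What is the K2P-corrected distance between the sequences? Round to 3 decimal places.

Of 22 sites, 3 differences are transitions and 5 are transversions, so P = 3/22 ≈ 0.136364 and Q = 5/22 ≈ 0.227273.
Under the Kimura two-parameter model, d = −½ ln(1 − 2P − Q) − ¼ ln(1 − 2Q).
1 − 2P − Q = 0.499999, giving −½ ln(0.499999) = 0.346575.
1 − 2Q = 0.545454, giving −¼ ln(0.545454) = 0.151534.
d = 0.346575 + 0.151534 = 0.498109.

0.498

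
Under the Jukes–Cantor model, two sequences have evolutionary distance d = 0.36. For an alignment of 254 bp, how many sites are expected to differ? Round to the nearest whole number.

73

Invert JC69: p = (3/4)(1 − e^(−4d/3)) = 0.75 × (1 − e^(-0.48)) = 0.75 × (1 − 0.618783) = 0.285913.
Expected differing sites = pL ≈ 0.285913 × 254 = 72.621902 ≈ 73.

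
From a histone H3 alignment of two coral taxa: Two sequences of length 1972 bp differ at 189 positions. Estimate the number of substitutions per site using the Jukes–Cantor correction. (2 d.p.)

0.10

p = 189/1972 ≈ 0.095842.
d = −(3/4) ln(1 − 4p/3) = −0.75 ln(1 − 0.127789) = −0.75 ln(0.872211)
  = −0.75 × (-0.136724) = 0.102543 substitutions/site.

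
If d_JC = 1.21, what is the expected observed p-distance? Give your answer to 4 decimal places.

0.6006

p = (3/4)(1 − e^(−4d/3)) = 0.75 × (1 − e^(-1.613333)) = 0.75 × (1 − 0.199222) = 0.600584.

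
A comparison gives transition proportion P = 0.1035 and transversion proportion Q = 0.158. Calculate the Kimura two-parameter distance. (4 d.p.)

Under the Kimura two-parameter model, d = −½ ln(1 − 2P − Q) − ¼ ln(1 − 2Q).
1 − 2P − Q = 0.635, giving −½ ln(0.635) = 0.227065.
1 − 2Q = 0.684, giving −¼ ln(0.684) = 0.094949.
d = 0.227065 + 0.094949 = 0.322014.

0.3220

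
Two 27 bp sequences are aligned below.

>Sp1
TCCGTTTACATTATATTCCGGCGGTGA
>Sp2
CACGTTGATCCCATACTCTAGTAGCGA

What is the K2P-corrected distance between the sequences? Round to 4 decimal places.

1.0176

Of 27 sites, 10 differences are transitions and 3 are transversions, so P = 10/27 ≈ 0.37037 and Q = 3/27 ≈ 0.111111.
Under the Kimura two-parameter model, d = −½ ln(1 − 2P − Q) − ¼ ln(1 − 2Q).
1 − 2P − Q = 0.148149, giving −½ ln(0.148149) = 0.954768.
1 − 2Q = 0.777778, giving −¼ ln(0.777778) = 0.062829.
d = 0.954768 + 0.062829 = 1.017597.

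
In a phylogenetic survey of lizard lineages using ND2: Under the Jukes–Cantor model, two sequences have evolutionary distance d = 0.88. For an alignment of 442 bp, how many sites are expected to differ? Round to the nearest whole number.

Invert JC69: p = (3/4)(1 − e^(−4d/3)) = 0.75 × (1 − e^(-1.173333)) = 0.75 × (1 − 0.309334) = 0.518000.
Expected differing sites = pL ≈ 0.518000 × 442 = 228.956 ≈ 229.

229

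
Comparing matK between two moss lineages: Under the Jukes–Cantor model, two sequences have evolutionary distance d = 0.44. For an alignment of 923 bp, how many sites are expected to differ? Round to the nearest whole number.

307

Invert JC69: p = (3/4)(1 − e^(−4d/3)) = 0.75 × (1 − e^(-0.586667)) = 0.75 × (1 − 0.556178) = 0.332867.
Expected differing sites = pL ≈ 0.332867 × 923 = 307.236241 ≈ 307.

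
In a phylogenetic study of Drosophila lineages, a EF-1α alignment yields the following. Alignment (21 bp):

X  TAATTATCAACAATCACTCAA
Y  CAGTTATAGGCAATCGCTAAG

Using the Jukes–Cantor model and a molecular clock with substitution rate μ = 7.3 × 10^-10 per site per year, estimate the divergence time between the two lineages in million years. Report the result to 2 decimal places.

364.29

The sequences differ at 8 of 21 sites (1, 3, 8, 9, 10, 16, 19, 21), so p = 8/21 ≈ 0.380952.
d = −(3/4) ln(1 − 4p/3) = −0.75 ln(1 − 0.507936) = −0.75 ln(0.492064)
  = −0.75 × (-0.709146) = 0.531860 substitutions/site.
Under a molecular clock d = 2μt, so t = d/(2μ) = 0.531860 / (2 × 7.3 × 10^-10) = 364.29 million years.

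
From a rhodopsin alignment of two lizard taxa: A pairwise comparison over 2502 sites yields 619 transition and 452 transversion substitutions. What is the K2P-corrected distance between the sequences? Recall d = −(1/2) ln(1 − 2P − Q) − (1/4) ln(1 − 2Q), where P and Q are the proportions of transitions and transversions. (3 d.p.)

0.675

P = 619/2502 ≈ 0.247402 and Q = 452/2502 ≈ 0.180655.
Under the Kimura two-parameter model, d = −½ ln(1 − 2P − Q) − ¼ ln(1 − 2Q).
1 − 2P − Q = 0.324541, giving −½ ln(0.324541) = 0.562672.
1 − 2Q = 0.63869, giving −¼ ln(0.63869) = 0.112084.
d = 0.562672 + 0.112084 = 0.674756.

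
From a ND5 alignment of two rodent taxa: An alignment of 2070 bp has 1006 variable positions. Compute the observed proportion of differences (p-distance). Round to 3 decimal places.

p = 1006/2070 = 0.485990… ≈ 0.486 (to 3 d.p.).

0.486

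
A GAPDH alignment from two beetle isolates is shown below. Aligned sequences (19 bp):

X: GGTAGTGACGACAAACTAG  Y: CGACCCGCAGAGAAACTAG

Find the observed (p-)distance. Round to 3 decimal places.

The sequences differ at 8 of 19 positions (sites 1, 3, 4, 5, 6, 8, 9, 12).
p = 8/19 = 0.421052… ≈ 0.421 (to 3 d.p.).

0.421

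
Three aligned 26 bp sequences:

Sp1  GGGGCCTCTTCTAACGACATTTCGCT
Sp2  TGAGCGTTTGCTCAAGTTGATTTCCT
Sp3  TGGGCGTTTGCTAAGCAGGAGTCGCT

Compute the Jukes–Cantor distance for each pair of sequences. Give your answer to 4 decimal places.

d(Sp1,Sp2) = 0.8240, d(Sp1,Sp3) = 0.5393, d(Sp2,Sp3) = 0.4643

Sp1–Sp2: 13/26 sites differ → p = 0.5, d = −0.75 ln(1 − 0.666667) = 0.823960 ≈ 0.8240.
Sp1–Sp3: 10/26 sites differ → p ≈ 0.384615, d = −0.75 ln(1 − 0.51282) = 0.539341 ≈ 0.5393.
Sp2–Sp3: 9/26 sites differ → p ≈ 0.346154, d = −0.75 ln(1 − 0.461539) = 0.464280 ≈ 0.4643.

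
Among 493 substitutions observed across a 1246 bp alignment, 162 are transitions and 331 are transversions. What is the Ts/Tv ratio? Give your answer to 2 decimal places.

R = 162/331 = 0.489425… ≈ 0.49 (to 2 d.p.).

0.49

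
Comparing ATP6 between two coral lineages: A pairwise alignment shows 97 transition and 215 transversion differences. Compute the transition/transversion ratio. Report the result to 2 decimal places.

0.45

R = 97/215 = 0.451162… ≈ 0.45 (to 2 d.p.).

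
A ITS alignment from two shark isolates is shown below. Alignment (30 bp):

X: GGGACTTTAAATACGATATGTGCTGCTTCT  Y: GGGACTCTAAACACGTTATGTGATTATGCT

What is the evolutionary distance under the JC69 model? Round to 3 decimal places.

0.280

The sequences differ at 7 of 30 sites (7, 12, 16, 23, 25, 26, 28), so p = 7/30 ≈ 0.233333.
d = −(3/4) ln(1 − 4p/3) = −0.75 ln(1 − 0.311111) = −0.75 ln(0.688889)
  = −0.75 × (-0.372675) = 0.279506 substitutions/site.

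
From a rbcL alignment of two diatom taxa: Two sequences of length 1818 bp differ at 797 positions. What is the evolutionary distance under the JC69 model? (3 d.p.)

0.659

p = 797/1818 ≈ 0.438394.
d = −(3/4) ln(1 − 4p/3) = −0.75 ln(1 − 0.584525) = −0.75 ln(0.415475)
  = −0.75 × (-0.878333) = 0.658750 substitutions/site.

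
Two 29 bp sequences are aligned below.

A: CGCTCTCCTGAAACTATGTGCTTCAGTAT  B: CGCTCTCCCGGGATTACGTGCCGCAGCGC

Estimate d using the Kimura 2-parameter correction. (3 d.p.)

0.550

Of 29 sites, 9 differences are transitions and 1 are transversions, so P = 9/29 ≈ 0.310345 and Q = 1/29 ≈ 0.034483.
Under the Kimura two-parameter model, d = −½ ln(1 − 2P − Q) − ¼ ln(1 − 2Q).
1 − 2P − Q = 0.344827, giving −½ ln(0.344827) = 0.532356.
1 − 2Q = 0.931034, giving −¼ ln(0.931034) = 0.017865.
d = 0.532356 + 0.017865 = 0.550221.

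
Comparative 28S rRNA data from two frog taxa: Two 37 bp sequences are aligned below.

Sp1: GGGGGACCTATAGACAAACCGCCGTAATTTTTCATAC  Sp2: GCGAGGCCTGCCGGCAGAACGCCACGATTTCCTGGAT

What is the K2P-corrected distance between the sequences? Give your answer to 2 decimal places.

Of 37 sites, 14 differences are transitions and 4 are transversions, so P = 14/37 ≈ 0.378378 and Q = 4/37 ≈ 0.108108.
Under the Kimura two-parameter model, d = −½ ln(1 − 2P − Q) − ¼ ln(1 − 2Q).
1 − 2P − Q = 0.135136, giving −½ ln(0.135136) = 1.000737.
1 − 2Q = 0.783784, giving −¼ ln(0.783784) = 0.060905.
d = 1.000737 + 0.060905 = 1.061642.

1.06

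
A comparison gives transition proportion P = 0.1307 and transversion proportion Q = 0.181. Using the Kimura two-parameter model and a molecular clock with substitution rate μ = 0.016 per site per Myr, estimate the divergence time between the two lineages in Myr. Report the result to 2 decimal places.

Under the Kimura two-parameter model, d = −½ ln(1 − 2P − Q) − ¼ ln(1 − 2Q).
1 − 2P − Q = 0.5576, giving −½ ln(0.5576) = 0.292057.
1 − 2Q = 0.638, giving −¼ ln(0.638) = 0.112354.
d = 0.292057 + 0.112354 = 0.404411.
Under a molecular clock d = 2μt, so t = d/(2μ) = 0.404411 / (2 × 0.016) = 12.64 Myr.

12.64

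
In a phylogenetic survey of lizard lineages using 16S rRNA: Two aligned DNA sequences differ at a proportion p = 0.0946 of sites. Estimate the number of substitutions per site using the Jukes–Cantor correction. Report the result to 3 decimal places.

0.101

d = −(3/4) ln(1 − 4p/3) = −0.75 ln(1 − 0.126133) = −0.75 ln(0.873867)
  = −0.75 × (-0.134827) = 0.101120 substitutions/site.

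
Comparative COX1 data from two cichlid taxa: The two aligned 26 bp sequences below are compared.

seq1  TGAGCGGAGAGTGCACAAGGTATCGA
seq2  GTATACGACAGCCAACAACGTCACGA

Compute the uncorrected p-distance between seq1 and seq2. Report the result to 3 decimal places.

0.462

The sequences differ at 12 of 26 positions.
p = 12/26 = 0.461538… ≈ 0.462 (to 3 d.p.).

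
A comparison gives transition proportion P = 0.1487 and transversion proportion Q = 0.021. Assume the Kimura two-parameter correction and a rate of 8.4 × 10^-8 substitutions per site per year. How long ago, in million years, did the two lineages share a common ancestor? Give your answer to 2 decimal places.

Under the Kimura two-parameter model, d = −½ ln(1 − 2P − Q) − ¼ ln(1 − 2Q).
1 − 2P − Q = 0.6816, giving −½ ln(0.6816) = 0.191656.
1 − 2Q = 0.958, giving −¼ ln(0.958) = 0.010727.
d = 0.191656 + 0.010727 = 0.202383.
Under a molecular clock d = 2μt, so t = d/(2μ) = 0.202383 / (2 × 8.4 × 10^-8) = 1.20 million years.

1.20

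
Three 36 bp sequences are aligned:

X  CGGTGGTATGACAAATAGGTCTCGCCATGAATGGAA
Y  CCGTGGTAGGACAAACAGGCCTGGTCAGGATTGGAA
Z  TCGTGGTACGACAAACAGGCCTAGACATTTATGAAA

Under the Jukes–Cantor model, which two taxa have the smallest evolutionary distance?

X–Y: 8/36 differ, p = 0.222, d = 0.264.
X–Z: 10/36 differ, p = 0.278, d = 0.347.
Y–Z: 9/36 differ, p = 0.250, d = 0.304.
The smallest distance is between X and Y.

X and Y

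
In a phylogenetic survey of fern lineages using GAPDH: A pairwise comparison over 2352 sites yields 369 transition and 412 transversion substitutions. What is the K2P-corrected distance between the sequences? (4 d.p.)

P = 369/2352 ≈ 0.156888 and Q = 412/2352 ≈ 0.17517.
Under the Kimura two-parameter model, d = −½ ln(1 − 2P − Q) − ¼ ln(1 − 2Q).
1 − 2P − Q = 0.511054, giving −½ ln(0.511054) = 0.335640.
1 − 2Q = 0.64966, giving −¼ ln(0.64966) = 0.107827.
d = 0.335640 + 0.107827 = 0.443467.

0.4435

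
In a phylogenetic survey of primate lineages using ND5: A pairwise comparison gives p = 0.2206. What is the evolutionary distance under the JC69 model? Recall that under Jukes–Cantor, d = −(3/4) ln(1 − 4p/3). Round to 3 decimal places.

d = −(3/4) ln(1 − 4p/3) = −0.75 ln(1 − 0.294133) = −0.75 ln(0.705867)
  = −0.75 × (-0.348328) = 0.261246 substitutions/site.

0.261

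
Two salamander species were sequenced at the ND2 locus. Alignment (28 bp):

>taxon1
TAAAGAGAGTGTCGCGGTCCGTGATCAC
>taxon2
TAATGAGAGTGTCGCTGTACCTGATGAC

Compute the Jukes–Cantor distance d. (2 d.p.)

0.20

The sequences differ at 5 of 28 sites (4, 16, 19, 21, 26), so p = 5/28 ≈ 0.178571.
d = −(3/4) ln(1 − 4p/3) = −0.75 ln(1 − 0.238095) = −0.75 ln(0.761905)
  = −0.75 × (-0.271933) = 0.203950 substitutions/site.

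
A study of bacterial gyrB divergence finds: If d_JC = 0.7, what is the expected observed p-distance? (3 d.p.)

p = (3/4)(1 − e^(−4d/3)) = 0.75 × (1 − e^(-0.933333)) = 0.75 × (1 − 0.393241) = 0.455069.

0.455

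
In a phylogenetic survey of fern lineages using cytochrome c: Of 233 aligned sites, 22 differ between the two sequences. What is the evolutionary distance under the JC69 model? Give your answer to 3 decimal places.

p = 22/233 ≈ 0.094421.
d = −(3/4) ln(1 − 4p/3) = −0.75 ln(1 − 0.125895) = −0.75 ln(0.874105)
  = −0.75 × (-0.134555) = 0.100916 substitutions/site.

0.101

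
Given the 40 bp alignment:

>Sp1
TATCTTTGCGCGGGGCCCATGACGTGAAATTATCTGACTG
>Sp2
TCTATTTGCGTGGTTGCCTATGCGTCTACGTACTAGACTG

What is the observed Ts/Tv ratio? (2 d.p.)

0.31

Transitions are A↔G and C↔T; transversions are all other mismatches.
Transitions: 4. Transversions: 13.
R = 4/13 = 0.307692… ≈ 0.31 (to 2 d.p.).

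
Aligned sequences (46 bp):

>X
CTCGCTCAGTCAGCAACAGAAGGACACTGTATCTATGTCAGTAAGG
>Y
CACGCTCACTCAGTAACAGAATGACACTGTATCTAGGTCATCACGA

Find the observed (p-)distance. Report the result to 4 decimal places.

0.1957

The sequences differ at 9 of 46 positions (sites 2, 9, 14, 22, 36, 41, 42, 44, 46).
p = 9/46 = 0.195652… ≈ 0.1957 (to 4 d.p.).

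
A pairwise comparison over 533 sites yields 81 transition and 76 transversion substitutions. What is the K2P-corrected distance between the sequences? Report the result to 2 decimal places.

P = 81/533 ≈ 0.15197 and Q = 76/533 ≈ 0.142589.
Under the Kimura two-parameter model, d = −½ ln(1 − 2P − Q) − ¼ ln(1 − 2Q).
1 − 2P − Q = 0.553471, giving −½ ln(0.553471) = 0.295773.
1 − 2Q = 0.714822, giving −¼ ln(0.714822) = 0.083930.
d = 0.295773 + 0.083930 = 0.379703.

0.38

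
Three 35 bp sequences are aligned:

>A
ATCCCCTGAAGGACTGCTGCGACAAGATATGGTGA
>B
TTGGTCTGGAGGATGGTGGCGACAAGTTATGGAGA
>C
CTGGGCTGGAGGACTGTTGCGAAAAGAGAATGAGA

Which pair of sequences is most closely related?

A–B: 11/35 differ, p = 0.314, d = 0.407.
A–C: 11/35 differ, p = 0.314, d = 0.407.
B–C: 10/35 differ, p = 0.286, d = 0.360.
The smallest distance is between B and C.

B and C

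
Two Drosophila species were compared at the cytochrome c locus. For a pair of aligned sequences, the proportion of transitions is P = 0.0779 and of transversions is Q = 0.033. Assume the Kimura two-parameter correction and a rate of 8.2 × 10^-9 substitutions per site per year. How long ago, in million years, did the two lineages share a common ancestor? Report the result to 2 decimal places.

7.42

Under the Kimura two-parameter model, d = −½ ln(1 − 2P − Q) − ¼ ln(1 − 2Q).
1 − 2P − Q = 0.8112, giving −½ ln(0.8112) = 0.104620.
1 − 2Q = 0.934, giving −¼ ln(0.934) = 0.017070.
d = 0.104620 + 0.017070 = 0.121690.
Under a molecular clock d = 2μt, so t = d/(2μ) = 0.121690 / (2 × 8.2 × 10^-9) = 7.42 million years.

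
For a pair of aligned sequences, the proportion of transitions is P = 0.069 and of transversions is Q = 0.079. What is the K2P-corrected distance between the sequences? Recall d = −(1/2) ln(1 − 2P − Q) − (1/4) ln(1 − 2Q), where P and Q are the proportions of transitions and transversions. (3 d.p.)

0.165

Under the Kimura two-parameter model, d = −½ ln(1 − 2P − Q) − ¼ ln(1 − 2Q).
1 − 2P − Q = 0.783, giving −½ ln(0.783) = 0.122311.
1 − 2Q = 0.842, giving −¼ ln(0.842) = 0.042994.
d = 0.122311 + 0.042994 = 0.165305.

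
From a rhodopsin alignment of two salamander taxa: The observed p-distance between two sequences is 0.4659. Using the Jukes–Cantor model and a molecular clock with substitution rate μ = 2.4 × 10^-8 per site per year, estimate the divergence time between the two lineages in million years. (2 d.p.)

d = −(3/4) ln(1 − 4p/3) = −0.75 ln(1 − 0.6212) = −0.75 ln(0.3788)
  = −0.75 × (-0.970747) = 0.728060 substitutions/site.
Under a molecular clock d = 2μt, so t = d/(2μ) = 0.728060 / (2 × 2.4 × 10^-8) = 15.17 million years.

15.17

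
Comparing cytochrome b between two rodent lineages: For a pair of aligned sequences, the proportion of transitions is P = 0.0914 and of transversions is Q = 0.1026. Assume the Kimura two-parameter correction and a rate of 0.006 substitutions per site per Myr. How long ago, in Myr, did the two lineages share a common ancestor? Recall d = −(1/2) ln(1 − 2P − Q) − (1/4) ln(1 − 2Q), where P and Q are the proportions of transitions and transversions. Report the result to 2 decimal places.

Under the Kimura two-parameter model, d = −½ ln(1 − 2P − Q) − ¼ ln(1 − 2Q).
1 − 2P − Q = 0.7146, giving −½ ln(0.7146) = 0.168016.
1 − 2Q = 0.7948, giving −¼ ln(0.7948) = 0.057416.
d = 0.168016 + 0.057416 = 0.225432.
Under a molecular clock d = 2μt, so t = d/(2μ) = 0.225432 / (2 × 0.006) = 18.79 Myr.

18.79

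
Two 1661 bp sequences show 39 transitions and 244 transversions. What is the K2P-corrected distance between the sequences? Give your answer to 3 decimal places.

P = 39/1661 ≈ 0.02348 and Q = 244/1661 ≈ 0.146899.
Under the Kimura two-parameter model, d = −½ ln(1 − 2P − Q) − ¼ ln(1 − 2Q).
1 − 2P − Q = 0.806141, giving −½ ln(0.806141) = 0.107748.
1 − 2Q = 0.706202, giving −¼ ln(0.706202) = 0.086963.
d = 0.107748 + 0.086963 = 0.194711.

0.195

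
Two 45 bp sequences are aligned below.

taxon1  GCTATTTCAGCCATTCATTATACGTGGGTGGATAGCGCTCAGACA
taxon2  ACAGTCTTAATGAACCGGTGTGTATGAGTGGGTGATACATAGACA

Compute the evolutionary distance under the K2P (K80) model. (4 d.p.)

Of 45 sites, 19 differences are transitions and 5 are transversions, so P = 19/45 ≈ 0.422222 and Q = 5/45 ≈ 0.111111.
Under the Kimura two-parameter model, d = −½ ln(1 − 2P − Q) − ¼ ln(1 − 2Q).
1 − 2P − Q = 0.044445, giving −½ ln(0.044445) = 1.556751.
1 − 2Q = 0.777778, giving −¼ ln(0.777778) = 0.062829.
d = 1.556751 + 0.062829 = 1.619580.

1.6196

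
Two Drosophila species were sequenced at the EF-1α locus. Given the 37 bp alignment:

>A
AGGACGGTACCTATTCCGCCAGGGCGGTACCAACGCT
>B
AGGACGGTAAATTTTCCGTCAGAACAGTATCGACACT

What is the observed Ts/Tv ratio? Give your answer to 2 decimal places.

2.33

Transitions are A↔G and C↔T; transversions are all other mismatches.
Transitions: 7. Transversions: 3.
R = 7/3 = 2.333333… ≈ 2.33 (to 2 d.p.).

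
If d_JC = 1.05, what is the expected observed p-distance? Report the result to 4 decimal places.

0.5651

p = (3/4)(1 − e^(−4d/3)) = 0.75 × (1 − e^(-1.4)) = 0.75 × (1 − 0.246597) = 0.565052.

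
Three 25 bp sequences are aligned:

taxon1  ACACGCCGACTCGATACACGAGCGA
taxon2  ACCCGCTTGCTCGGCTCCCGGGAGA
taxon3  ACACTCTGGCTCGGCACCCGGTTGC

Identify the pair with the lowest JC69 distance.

taxon1–taxon2: 10/25 differ, p = 0.400, d = 0.572.
taxon1–taxon3: 10/25 differ, p = 0.400, d = 0.572.
taxon2–taxon3: 7/25 differ, p = 0.280, d = 0.351.
The smallest distance is between taxon2 and taxon3.

taxon2 and taxon3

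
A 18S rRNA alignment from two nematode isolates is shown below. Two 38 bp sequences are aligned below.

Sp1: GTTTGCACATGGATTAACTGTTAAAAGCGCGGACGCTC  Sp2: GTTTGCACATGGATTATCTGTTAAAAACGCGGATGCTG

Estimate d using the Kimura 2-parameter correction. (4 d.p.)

Of 38 sites, 2 differences are transitions and 2 are transversions, so P = 2/38 ≈ 0.052632 and Q = 2/38 ≈ 0.052632.
Under the Kimura two-parameter model, d = −½ ln(1 − 2P − Q) − ¼ ln(1 − 2Q).
1 − 2P − Q = 0.842104, giving −½ ln(0.842104) = 0.085926.
1 − 2Q = 0.894736, giving −¼ ln(0.894736) = 0.027807.
d = 0.085926 + 0.027807 = 0.113733.

0.1137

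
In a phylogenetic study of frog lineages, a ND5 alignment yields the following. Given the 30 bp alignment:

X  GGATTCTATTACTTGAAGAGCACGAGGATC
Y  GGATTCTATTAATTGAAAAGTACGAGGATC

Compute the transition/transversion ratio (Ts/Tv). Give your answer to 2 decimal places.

2.00

Transitions are A↔G and C↔T; transversions are all other mismatches.
Transitions: 2. Transversions: 1.
R = 2/1 = 2.00.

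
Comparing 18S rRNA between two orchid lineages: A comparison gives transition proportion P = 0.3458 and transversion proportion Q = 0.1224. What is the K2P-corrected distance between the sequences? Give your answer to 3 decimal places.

0.911

Under the Kimura two-parameter model, d = −½ ln(1 − 2P − Q) − ¼ ln(1 − 2Q).
1 − 2P − Q = 0.186, giving −½ ln(0.186) = 0.841004.
1 − 2Q = 0.7552, giving −¼ ln(0.7552) = 0.070193.
d = 0.841004 + 0.070193 = 0.911197.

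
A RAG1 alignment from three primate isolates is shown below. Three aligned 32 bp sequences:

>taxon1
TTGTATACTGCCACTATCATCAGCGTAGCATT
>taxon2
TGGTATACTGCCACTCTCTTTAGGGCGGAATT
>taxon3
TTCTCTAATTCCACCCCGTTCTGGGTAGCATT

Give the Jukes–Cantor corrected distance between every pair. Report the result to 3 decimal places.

taxon1–taxon2: 8/32 sites differ → p = 0.25, d = −0.75 ln(1 − 0.333333) = 0.304098 ≈ 0.304.
taxon1–taxon3: 11/32 sites differ → p = 0.34375, d = −0.75 ln(1 − 0.458333) = 0.459828 ≈ 0.460.
taxon2–taxon3: 13/32 sites differ → p = 0.40625, d = −0.75 ln(1 − 0.541667) = 0.585119 ≈ 0.585.

d(taxon1,taxon2) = 0.304, d(taxon1,taxon3) = 0.460, d(taxon2,taxon3) = 0.585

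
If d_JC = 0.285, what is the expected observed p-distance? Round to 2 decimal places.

0.24

p = (3/4)(1 − e^(−4d/3)) = 0.75 × (1 − e^(-0.38)) = 0.75 × (1 − 0.683861) = 0.237104.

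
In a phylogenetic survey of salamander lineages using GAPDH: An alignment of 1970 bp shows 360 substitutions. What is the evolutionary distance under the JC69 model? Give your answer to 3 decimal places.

0.209

p = 360/1970 ≈ 0.182741.
d = −(3/4) ln(1 − 4p/3) = −0.75 ln(1 − 0.243655) = −0.75 ln(0.756345)
  = −0.75 × (-0.279258) = 0.209444 substitutions/site.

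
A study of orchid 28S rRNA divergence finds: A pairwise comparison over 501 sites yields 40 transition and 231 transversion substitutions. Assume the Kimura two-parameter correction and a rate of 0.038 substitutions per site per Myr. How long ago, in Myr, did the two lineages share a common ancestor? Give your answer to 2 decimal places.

P = 40/501 ≈ 0.07984 and Q = 231/501 ≈ 0.461078.
Under the Kimura two-parameter model, d = −½ ln(1 − 2P − Q) − ¼ ln(1 − 2Q).
1 − 2P − Q = 0.379242, giving −½ ln(0.379242) = 0.484790.
1 − 2Q = 0.077844, giving −¼ ln(0.077844) = 0.638262.
d = 0.484790 + 0.638262 = 1.123052.
Under a molecular clock d = 2μt, so t = d/(2μ) = 1.123052 / (2 × 0.038) = 14.78 Myr.

14.78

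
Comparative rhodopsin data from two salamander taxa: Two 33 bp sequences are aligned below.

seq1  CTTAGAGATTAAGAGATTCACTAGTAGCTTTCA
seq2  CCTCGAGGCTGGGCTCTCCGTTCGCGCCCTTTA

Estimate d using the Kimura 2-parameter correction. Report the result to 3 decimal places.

1.312

Of 33 sites, 12 differences are transitions and 6 are transversions, so P = 12/33 ≈ 0.363636 and Q = 6/33 ≈ 0.181818.
Under the Kimura two-parameter model, d = −½ ln(1 − 2P − Q) − ¼ ln(1 − 2Q).
1 − 2P − Q = 0.09091, giving −½ ln(0.09091) = 1.198943.
1 − 2Q = 0.636364, giving −¼ ln(0.636364) = 0.112996.
d = 1.198943 + 0.112996 = 1.311939.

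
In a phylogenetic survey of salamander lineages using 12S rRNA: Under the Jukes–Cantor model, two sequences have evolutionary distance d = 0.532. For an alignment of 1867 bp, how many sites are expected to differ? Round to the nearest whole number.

711

Invert JC69: p = (3/4)(1 − e^(−4d/3)) = 0.75 × (1 − e^(-0.709333)) = 0.75 × (1 − 0.491972) = 0.381021.
Expected differing sites = pL ≈ 0.381021 × 1867 = 711.366207 ≈ 711.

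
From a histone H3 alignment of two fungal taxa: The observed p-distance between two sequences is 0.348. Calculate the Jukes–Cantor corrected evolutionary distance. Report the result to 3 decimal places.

d = −(3/4) ln(1 − 4p/3) = −0.75 ln(1 − 0.464) = −0.75 ln(0.536)
  = −0.75 × (-0.623621) = 0.467716 substitutions/site.

0.468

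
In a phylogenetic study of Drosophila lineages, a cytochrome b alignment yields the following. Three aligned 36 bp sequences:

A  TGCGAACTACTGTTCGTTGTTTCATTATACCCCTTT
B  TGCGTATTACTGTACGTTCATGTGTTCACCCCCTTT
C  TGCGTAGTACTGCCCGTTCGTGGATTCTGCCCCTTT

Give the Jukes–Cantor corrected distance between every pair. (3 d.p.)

A–B: 11/36 sites differ → p ≈ 0.305556, d = −0.75 ln(1 − 0.407408) = 0.392437 ≈ 0.392.
A–C: 10/36 sites differ → p ≈ 0.277778, d = −0.75 ln(1 − 0.370371) = 0.346968 ≈ 0.347.
B–C: 8/36 sites differ → p ≈ 0.222222, d = −0.75 ln(1 − 0.296296) = 0.263548 ≈ 0.264.

d(A,B) = 0.392, d(A,C) = 0.347, d(B,C) = 0.264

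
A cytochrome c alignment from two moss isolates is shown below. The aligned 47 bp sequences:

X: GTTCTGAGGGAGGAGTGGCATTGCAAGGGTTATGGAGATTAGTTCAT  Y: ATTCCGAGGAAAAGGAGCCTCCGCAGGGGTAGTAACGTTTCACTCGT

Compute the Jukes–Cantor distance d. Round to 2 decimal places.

The sequences differ at 22 of 47 sites, so p = 22/47 ≈ 0.468085.
d = −(3/4) ln(1 − 4p/3) = −0.75 ln(1 − 0.624113) = −0.75 ln(0.375887)
  = −0.75 × (-0.978467) = 0.733850 substitutions/site.

0.73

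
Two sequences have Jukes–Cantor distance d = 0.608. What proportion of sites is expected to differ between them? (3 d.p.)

0.417

p = (3/4)(1 − e^(−4d/3)) = 0.75 × (1 − e^(-0.810667)) = 0.75 × (1 − 0.444561) = 0.416579.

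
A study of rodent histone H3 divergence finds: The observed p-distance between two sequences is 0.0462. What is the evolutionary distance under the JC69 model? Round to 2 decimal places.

0.05

d = −(3/4) ln(1 − 4p/3) = −0.75 ln(1 − 0.0616) = −0.75 ln(0.9384)
  = −0.75 × (-0.063579) = 0.047684 substitutions/site.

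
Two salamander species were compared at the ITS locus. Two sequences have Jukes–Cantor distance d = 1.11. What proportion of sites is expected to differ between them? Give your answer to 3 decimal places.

0.579

p = (3/4)(1 − e^(−4d/3)) = 0.75 × (1 − e^(-1.48)) = 0.75 × (1 − 0.227638) = 0.579272.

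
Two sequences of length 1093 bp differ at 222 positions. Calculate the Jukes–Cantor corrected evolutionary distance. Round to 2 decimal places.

0.24

p = 222/1093 ≈ 0.203111.
d = −(3/4) ln(1 − 4p/3) = −0.75 ln(1 − 0.270815) = −0.75 ln(0.729185)
  = −0.75 × (-0.315828) = 0.236871 substitutions/site.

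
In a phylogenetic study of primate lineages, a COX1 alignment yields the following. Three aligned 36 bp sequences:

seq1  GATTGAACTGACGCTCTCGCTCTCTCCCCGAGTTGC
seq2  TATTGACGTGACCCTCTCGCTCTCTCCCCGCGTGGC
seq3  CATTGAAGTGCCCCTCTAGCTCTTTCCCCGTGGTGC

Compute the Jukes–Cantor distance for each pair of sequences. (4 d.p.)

d(seq1,seq2) = 0.1885, d(seq1,seq3) = 0.2635, d(seq2,seq3) = 0.2635

seq1–seq2: 6/36 sites differ → p ≈ 0.166667, d = −0.75 ln(1 − 0.222223) = 0.188487 ≈ 0.1885.
seq1–seq3: 8/36 sites differ → p ≈ 0.222222, d = −0.75 ln(1 − 0.296296) = 0.263548 ≈ 0.2635.
seq2–seq3: 8/36 sites differ → p ≈ 0.222222, d = −0.75 ln(1 − 0.296296) = 0.263548 ≈ 0.2635.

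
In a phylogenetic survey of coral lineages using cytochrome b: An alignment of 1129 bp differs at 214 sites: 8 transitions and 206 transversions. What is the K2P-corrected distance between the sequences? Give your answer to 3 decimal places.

0.223

P = 8/1129 ≈ 0.007086 and Q = 206/1129 ≈ 0.182462.
Under the Kimura two-parameter model, d = −½ ln(1 − 2P − Q) − ¼ ln(1 − 2Q).
1 − 2P − Q = 0.803366, giving −½ ln(0.803366) = 0.109472.
1 − 2Q = 0.635076, giving −¼ ln(0.635076) = 0.113503.
d = 0.109472 + 0.113503 = 0.222975.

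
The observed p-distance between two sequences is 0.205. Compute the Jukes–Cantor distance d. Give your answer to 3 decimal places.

0.239

d = −(3/4) ln(1 − 4p/3) = −0.75 ln(1 − 0.273333) = −0.75 ln(0.726667)
  = −0.75 × (-0.319287) = 0.239465 substitutions/site.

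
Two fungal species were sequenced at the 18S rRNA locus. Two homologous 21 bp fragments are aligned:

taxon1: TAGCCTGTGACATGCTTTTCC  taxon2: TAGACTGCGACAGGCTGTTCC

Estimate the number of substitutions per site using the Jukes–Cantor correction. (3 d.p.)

The sequences differ at 4 of 21 sites (4, 8, 13, 17), so p = 4/21 ≈ 0.190476.
d = −(3/4) ln(1 − 4p/3) = −0.75 ln(1 − 0.253968) = −0.75 ln(0.746032)
  = −0.75 × (-0.292987) = 0.219740 substitutions/site.

0.220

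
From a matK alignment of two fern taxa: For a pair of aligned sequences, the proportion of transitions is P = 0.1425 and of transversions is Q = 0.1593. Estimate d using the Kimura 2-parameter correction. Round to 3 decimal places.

0.390

Under the Kimura two-parameter model, d = −½ ln(1 − 2P − Q) − ¼ ln(1 − 2Q).
1 − 2P − Q = 0.5557, giving −½ ln(0.5557) = 0.293763.
1 − 2Q = 0.6814, giving −¼ ln(0.6814) = 0.095901.
d = 0.293763 + 0.095901 = 0.389664.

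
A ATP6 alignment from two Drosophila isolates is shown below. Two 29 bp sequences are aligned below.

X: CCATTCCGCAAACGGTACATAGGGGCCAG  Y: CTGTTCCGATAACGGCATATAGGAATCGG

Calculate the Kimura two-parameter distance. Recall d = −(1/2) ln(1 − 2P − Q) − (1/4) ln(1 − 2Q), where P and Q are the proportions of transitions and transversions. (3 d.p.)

0.522

Of 29 sites, 8 differences are transitions and 2 are transversions, so P = 8/29 ≈ 0.275862 and Q = 2/29 ≈ 0.068966.
Under the Kimura two-parameter model, d = −½ ln(1 − 2P − Q) − ¼ ln(1 − 2Q).
1 − 2P − Q = 0.37931, giving −½ ln(0.37931) = 0.484701.
1 − 2Q = 0.862068, giving −¼ ln(0.862068) = 0.037105.
d = 0.484701 + 0.037105 = 0.521806.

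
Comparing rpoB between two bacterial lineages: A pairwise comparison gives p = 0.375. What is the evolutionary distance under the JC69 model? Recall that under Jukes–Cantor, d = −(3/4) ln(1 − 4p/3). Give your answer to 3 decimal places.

0.520

d = −(3/4) ln(1 − 4p/3) = −0.75 ln(1 − 0.5) = −0.75 ln(0.5)
  = −0.75 × (-0.693147) = 0.519860 substitutions/site.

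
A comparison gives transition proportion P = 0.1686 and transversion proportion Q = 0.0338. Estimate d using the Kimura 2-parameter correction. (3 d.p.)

0.249

Under the Kimura two-parameter model, d = −½ ln(1 − 2P − Q) − ¼ ln(1 − 2Q).
1 − 2P − Q = 0.629, giving −½ ln(0.629) = 0.231812.
1 − 2Q = 0.9324, giving −¼ ln(0.9324) = 0.017498.
d = 0.231812 + 0.017498 = 0.249310.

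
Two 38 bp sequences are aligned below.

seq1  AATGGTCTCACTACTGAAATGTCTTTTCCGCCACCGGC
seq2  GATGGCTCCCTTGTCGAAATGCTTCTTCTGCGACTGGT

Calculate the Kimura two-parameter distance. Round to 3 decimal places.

Of 38 sites, 14 differences are transitions and 2 are transversions, so P = 14/38 ≈ 0.368421 and Q = 2/38 ≈ 0.052632.
Under the Kimura two-parameter model, d = −½ ln(1 − 2P − Q) − ¼ ln(1 − 2Q).
1 − 2P − Q = 0.210526, giving −½ ln(0.210526) = 0.779073.
1 − 2Q = 0.894736, giving −¼ ln(0.894736) = 0.027807.
d = 0.779073 + 0.027807 = 0.806880.

0.807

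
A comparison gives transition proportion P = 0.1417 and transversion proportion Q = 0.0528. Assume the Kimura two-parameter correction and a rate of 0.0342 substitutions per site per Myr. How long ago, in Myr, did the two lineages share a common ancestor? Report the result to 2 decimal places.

3.40

Under the Kimura two-parameter model, d = −½ ln(1 − 2P − Q) − ¼ ln(1 − 2Q).
1 − 2P − Q = 0.6638, giving −½ ln(0.6638) = 0.204887.
1 − 2Q = 0.8944, giving −¼ ln(0.8944) = 0.027901.
d = 0.204887 + 0.027901 = 0.232788.
Under a molecular clock d = 2μt, so t = d/(2μ) = 0.232788 / (2 × 0.0342) = 3.40 Myr.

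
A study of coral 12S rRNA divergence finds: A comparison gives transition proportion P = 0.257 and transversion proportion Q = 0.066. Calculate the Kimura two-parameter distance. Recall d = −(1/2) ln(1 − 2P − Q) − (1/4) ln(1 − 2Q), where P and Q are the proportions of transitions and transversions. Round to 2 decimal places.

Under the Kimura two-parameter model, d = −½ ln(1 − 2P − Q) − ¼ ln(1 − 2Q).
1 − 2P − Q = 0.42, giving −½ ln(0.42) = 0.433750.
1 − 2Q = 0.868, giving −¼ ln(0.868) = 0.035391.
d = 0.433750 + 0.035391 = 0.469141.

0.47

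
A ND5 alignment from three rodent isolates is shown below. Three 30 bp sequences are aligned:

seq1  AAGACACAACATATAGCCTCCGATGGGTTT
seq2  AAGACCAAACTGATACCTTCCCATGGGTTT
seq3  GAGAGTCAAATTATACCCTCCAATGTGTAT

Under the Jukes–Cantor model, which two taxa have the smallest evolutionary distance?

seq1 and seq2

seq1–seq2: 7/30 differ, p = 0.233, d = 0.280.
seq1–seq3: 9/30 differ, p = 0.300, d = 0.383.
seq2–seq3: 10/30 differ, p = 0.333, d = 0.441.
The smallest distance is between seq1 and seq2.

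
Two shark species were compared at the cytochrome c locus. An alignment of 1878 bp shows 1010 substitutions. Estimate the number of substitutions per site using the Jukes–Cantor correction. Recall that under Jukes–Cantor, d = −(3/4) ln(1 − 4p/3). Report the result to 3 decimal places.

p = 1010/1878 ≈ 0.537806.
d = −(3/4) ln(1 − 4p/3) = −0.75 ln(1 − 0.717075) = −0.75 ln(0.282925)
  = −0.75 × (-1.262573) = 0.946930 substitutions/site.

0.947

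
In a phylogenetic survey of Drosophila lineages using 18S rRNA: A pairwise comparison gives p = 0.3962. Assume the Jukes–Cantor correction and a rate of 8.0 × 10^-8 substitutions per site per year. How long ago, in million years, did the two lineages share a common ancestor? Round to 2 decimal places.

d = −(3/4) ln(1 − 4p/3) = −0.75 ln(1 − 0.528267) = −0.75 ln(0.471733)
  = −0.75 × (-0.751342) = 0.563507 substitutions/site.
Under a molecular clock d = 2μt, so t = d/(2μ) = 0.563507 / (2 × 8.0 × 10^-8) = 3.52 million years.

3.52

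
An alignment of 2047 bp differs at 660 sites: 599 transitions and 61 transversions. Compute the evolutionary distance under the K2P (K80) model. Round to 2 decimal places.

P = 599/2047 ≈ 0.292623 and Q = 61/2047 ≈ 0.0298.
Under the Kimura two-parameter model, d = −½ ln(1 − 2P − Q) − ¼ ln(1 − 2Q).
1 − 2P − Q = 0.384954, giving −½ ln(0.384954) = 0.477316.
1 − 2Q = 0.9404, giving −¼ ln(0.9404) = 0.015362.
d = 0.477316 + 0.015362 = 0.492678.

0.49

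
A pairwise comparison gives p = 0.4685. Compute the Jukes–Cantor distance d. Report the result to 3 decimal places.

d = −(3/4) ln(1 − 4p/3) = −0.75 ln(1 − 0.624667) = −0.75 ln(0.375333)
  = −0.75 × (-0.979942) = 0.734957 substitutions/site.

0.735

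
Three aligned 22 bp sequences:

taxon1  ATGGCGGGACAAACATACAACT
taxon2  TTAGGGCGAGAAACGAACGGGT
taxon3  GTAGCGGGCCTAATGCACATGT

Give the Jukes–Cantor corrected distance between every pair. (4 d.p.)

d(taxon1,taxon2) = 0.6987, d(taxon1,taxon3) = 0.5913, d(taxon2,taxon3) = 0.6987

taxon1–taxon2: 10/22 sites differ → p ≈ 0.454545, d = −0.75 ln(1 − 0.60606) = 0.698667 ≈ 0.6987.
taxon1–taxon3: 9/22 sites differ → p ≈ 0.409091, d = −0.75 ln(1 − 0.545455) = 0.591344 ≈ 0.5913.
taxon2–taxon3: 10/22 sites differ → p ≈ 0.454545, d = −0.75 ln(1 − 0.60606) = 0.698667 ≈ 0.6987.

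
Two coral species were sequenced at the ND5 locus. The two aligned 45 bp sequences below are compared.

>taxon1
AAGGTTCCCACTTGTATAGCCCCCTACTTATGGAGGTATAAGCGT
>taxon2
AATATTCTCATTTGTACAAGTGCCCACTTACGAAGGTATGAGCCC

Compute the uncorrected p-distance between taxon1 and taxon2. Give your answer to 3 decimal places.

The sequences differ at 15 of 45 positions.
p = 15/45 = 0.333333… ≈ 0.333 (to 3 d.p.).

0.333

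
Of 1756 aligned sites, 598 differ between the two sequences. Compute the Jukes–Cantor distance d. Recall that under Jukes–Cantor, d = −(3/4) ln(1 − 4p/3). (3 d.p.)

0.454

p = 598/1756 ≈ 0.340547.
d = −(3/4) ln(1 − 4p/3) = −0.75 ln(1 − 0.454063) = −0.75 ln(0.545937)
  = −0.75 × (-0.605252) = 0.453939 substitutions/site.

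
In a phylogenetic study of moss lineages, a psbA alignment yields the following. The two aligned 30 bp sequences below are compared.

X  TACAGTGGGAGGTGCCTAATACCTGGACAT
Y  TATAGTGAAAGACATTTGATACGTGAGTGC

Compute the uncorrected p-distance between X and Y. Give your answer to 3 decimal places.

The sequences differ at 15 of 30 positions.
p = 15/30 = 0.500.

0.500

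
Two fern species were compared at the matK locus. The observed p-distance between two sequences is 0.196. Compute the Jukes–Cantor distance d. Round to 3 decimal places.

d = −(3/4) ln(1 − 4p/3) = −0.75 ln(1 − 0.261333) = −0.75 ln(0.738667)
  = −0.75 × (-0.302908) = 0.227181 substitutions/site.

0.227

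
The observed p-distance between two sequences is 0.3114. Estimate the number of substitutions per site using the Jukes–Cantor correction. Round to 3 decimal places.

d = −(3/4) ln(1 − 4p/3) = −0.75 ln(1 − 0.4152) = −0.75 ln(0.5848)
  = −0.75 × (-0.536485) = 0.402364 substitutions/site.

0.402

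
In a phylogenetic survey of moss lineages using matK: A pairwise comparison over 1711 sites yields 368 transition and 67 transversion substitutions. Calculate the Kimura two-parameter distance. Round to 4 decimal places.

0.3372

P = 368/1711 ≈ 0.215079 and Q = 67/1711 ≈ 0.039158.
Under the Kimura two-parameter model, d = −½ ln(1 − 2P − Q) − ¼ ln(1 − 2Q).
1 − 2P − Q = 0.530684, giving −½ ln(0.530684) = 0.316794.
1 − 2Q = 0.921684, giving −¼ ln(0.921684) = 0.020388.
d = 0.316794 + 0.020388 = 0.337182.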